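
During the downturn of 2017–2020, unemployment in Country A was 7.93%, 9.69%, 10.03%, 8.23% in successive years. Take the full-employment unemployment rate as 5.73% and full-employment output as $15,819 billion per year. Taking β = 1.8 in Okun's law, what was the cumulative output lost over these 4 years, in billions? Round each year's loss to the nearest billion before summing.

Year 2017: gap = -1.8 × (7.93 - 5.73) = -3.96%, loss ≈ 15819 × 3.96/100 ≈ 626.
Year 2018: gap = -1.8 × (9.69 - 5.73) = -7.128%, loss ≈ 15819 × 7.128/100 ≈ 1128.
Year 2019: gap = -1.8 × (10.03 - 5.73) = -7.74%, loss ≈ 15819 × 7.74/100 ≈ 1224.
Year 2020: gap = -1.8 × (8.23 - 5.73) = -4.5%, loss ≈ 15819 × 4.5/100 ≈ 712.
Total lost output = 626 + 1128 + 1224 + 712 = 3690 billion.

$3,690 billion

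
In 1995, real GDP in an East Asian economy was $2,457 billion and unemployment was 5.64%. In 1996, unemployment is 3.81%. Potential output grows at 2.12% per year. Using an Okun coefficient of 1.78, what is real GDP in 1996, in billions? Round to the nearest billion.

Δu = 3.81 - 5.64 = -1.83 points.
Okun's law (growth form): g_Y = g_Y* - β × Δu = 2.12 - 1.78 × (-1.83) = 2.12 + 3.2574 = 5.3774%.
Real GDP in the next year = 2457 × (1 + 5.3774/100) = 2457 × 1.053774 ≈ 2589 billion.

$2,589 billion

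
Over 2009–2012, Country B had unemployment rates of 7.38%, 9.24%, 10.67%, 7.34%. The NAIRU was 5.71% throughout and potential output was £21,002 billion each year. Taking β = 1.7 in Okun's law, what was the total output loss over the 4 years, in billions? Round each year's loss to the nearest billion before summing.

£4,209 billion

Year 2009: gap = -1.7 × (7.38 - 5.71) = -2.839%, loss ≈ 21002 × 2.839/100 ≈ 596.
Year 2010: gap = -1.7 × (9.24 - 5.71) = -6.001%, loss ≈ 21002 × 6.001/100 ≈ 1260.
Year 2011: gap = -1.7 × (10.67 - 5.71) = -8.432%, loss ≈ 21002 × 8.432/100 ≈ 1771.
Year 2012: gap = -1.7 × (7.34 - 5.71) = -2.771%, loss ≈ 21002 × 2.771/100 ≈ 582.
Total lost output = 596 + 1260 + 1771 + 582 = 4209 billion.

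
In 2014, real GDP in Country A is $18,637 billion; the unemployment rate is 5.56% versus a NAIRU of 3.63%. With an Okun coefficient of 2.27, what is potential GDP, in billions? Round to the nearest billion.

Unemployment gap = 5.56 - 3.63 = 1.93 points, so output gap = -2.27 × 1.93 = -4.3811%.
Since Y = Y* × (1 + gap/100), Y* = 18637/0.956189 ≈ 19491 billion.

$19,491 billion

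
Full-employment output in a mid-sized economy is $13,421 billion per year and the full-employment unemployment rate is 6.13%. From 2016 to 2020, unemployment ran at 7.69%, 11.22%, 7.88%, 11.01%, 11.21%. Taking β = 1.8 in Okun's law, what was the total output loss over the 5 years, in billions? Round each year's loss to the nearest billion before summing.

$4,436 billion

Year 2016: gap = -1.8 × (7.69 - 6.13) = -2.808%, loss ≈ 13421 × 2.808/100 ≈ 377.
Year 2017: gap = -1.8 × (11.22 - 6.13) = -9.162%, loss ≈ 13421 × 9.162/100 ≈ 1230.
Year 2018: gap = -1.8 × (7.88 - 6.13) = -3.15%, loss ≈ 13421 × 3.15/100 ≈ 423.
Year 2019: gap = -1.8 × (11.01 - 6.13) = -8.784%, loss ≈ 13421 × 8.784/100 ≈ 1179.
Year 2020: gap = -1.8 × (11.21 - 6.13) = -9.144%, loss ≈ 13421 × 9.144/100 ≈ 1227.
Total lost output = 377 + 1230 + 423 + 1179 + 1227 = 4436 billion.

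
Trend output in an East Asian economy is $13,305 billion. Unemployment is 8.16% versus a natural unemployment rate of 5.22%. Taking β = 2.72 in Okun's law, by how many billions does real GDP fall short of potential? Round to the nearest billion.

$1,064 billion

Output gap = -2.72 × (8.16 - 5.22) = -2.72 × 2.94 = -7.9968%.
Actual GDP ≈ 13305 × 0.920032 ≈ 12241 billion, so the shortfall is 13305 - 12241 = 1064 billion.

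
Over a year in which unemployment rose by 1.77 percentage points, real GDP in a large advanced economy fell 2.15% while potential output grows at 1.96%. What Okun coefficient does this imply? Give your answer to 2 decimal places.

β ≈ 2.32

Growth form: g_Y = g_Y* - β × Δu, so β = (g_Y* - g_Y)/Δu.
β = (1.96 + 2.15)/1.77 = 4.11/1.77 = 2.32.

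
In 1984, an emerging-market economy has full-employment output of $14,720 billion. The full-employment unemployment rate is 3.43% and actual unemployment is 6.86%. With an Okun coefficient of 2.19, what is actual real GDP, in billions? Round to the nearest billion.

$13,614 billion

Unemployment gap = 6.86 - 3.43 = 3.43 points, so the output gap is -2.19 × 3.43 = -7.5117%.
Actual GDP = 14720 × (1 - 7.5117/100) = 14720 × 0.924883 ≈ 13614 billion.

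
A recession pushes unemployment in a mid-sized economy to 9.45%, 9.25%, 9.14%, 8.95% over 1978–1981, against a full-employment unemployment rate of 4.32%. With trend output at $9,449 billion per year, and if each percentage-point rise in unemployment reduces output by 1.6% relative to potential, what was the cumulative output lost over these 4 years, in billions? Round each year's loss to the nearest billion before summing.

$2,950 billion

Year 1978: gap = -1.6 × (9.45 - 4.32) = -8.208%, loss ≈ 9449 × 8.208/100 ≈ 776.
Year 1979: gap = -1.6 × (9.25 - 4.32) = -7.888%, loss ≈ 9449 × 7.888/100 ≈ 745.
Year 1980: gap = -1.6 × (9.14 - 4.32) = -7.712%, loss ≈ 9449 × 7.712/100 ≈ 729.
Year 1981: gap = -1.6 × (8.95 - 4.32) = -7.408%, loss ≈ 9449 × 7.408/100 ≈ 700.
Total lost output = 776 + 745 + 729 + 700 = 2950 billion.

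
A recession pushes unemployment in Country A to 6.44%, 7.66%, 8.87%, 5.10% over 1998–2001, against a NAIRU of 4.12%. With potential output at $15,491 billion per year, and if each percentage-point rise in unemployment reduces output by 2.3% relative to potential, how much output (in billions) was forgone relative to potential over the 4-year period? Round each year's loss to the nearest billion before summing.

$4,129 billion

Year 1998: gap = -2.3 × (6.44 - 4.12) = -5.336%, loss ≈ 15491 × 5.336/100 ≈ 827.
Year 1999: gap = -2.3 × (7.66 - 4.12) = -8.142%, loss ≈ 15491 × 8.142/100 ≈ 1261.
Year 2000: gap = -2.3 × (8.87 - 4.12) = -10.925%, loss ≈ 15491 × 10.925/100 ≈ 1692.
Year 2001: gap = -2.3 × (5.1 - 4.12) = -2.254%, loss ≈ 15491 × 2.254/100 ≈ 349.
Total lost output = 827 + 1261 + 1692 + 349 = 4129 billion.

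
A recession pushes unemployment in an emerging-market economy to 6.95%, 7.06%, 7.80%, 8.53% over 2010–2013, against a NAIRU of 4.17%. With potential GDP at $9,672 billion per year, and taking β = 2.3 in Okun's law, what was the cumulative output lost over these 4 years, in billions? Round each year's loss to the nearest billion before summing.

$3,039 billion

Year 2010: gap = -2.3 × (6.95 - 4.17) = -6.394%, loss ≈ 9672 × 6.394/100 ≈ 618.
Year 2011: gap = -2.3 × (7.06 - 4.17) = -6.647%, loss ≈ 9672 × 6.647/100 ≈ 643.
Year 2012: gap = -2.3 × (7.8 - 4.17) = -8.349%, loss ≈ 9672 × 8.349/100 ≈ 808.
Year 2013: gap = -2.3 × (8.53 - 4.17) = -10.028%, loss ≈ 9672 × 10.028/100 ≈ 970.
Total lost output = 618 + 643 + 808 + 970 = 3039 billion.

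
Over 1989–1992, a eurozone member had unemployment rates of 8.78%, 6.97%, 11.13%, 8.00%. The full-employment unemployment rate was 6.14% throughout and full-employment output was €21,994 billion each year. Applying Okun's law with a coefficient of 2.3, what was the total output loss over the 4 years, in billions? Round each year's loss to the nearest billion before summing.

Year 1989: gap = -2.3 × (8.78 - 6.14) = -6.072%, loss ≈ 21994 × 6.072/100 ≈ 1335.
Year 1990: gap = -2.3 × (6.97 - 6.14) = -1.909%, loss ≈ 21994 × 1.909/100 ≈ 420.
Year 1991: gap = -2.3 × (11.13 - 6.14) = -11.477%, loss ≈ 21994 × 11.477/100 ≈ 2524.
Year 1992: gap = -2.3 × (8 - 6.14) = -4.278%, loss ≈ 21994 × 4.278/100 ≈ 941.
Total lost output = 1335 + 420 + 2524 + 941 = 5220 billion.

€5,220 billion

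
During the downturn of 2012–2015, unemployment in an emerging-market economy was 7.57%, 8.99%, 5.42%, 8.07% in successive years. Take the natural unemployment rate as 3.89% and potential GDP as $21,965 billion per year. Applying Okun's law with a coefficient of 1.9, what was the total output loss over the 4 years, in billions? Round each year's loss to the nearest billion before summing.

$6,047 billion

Year 2012: gap = -1.9 × (7.57 - 3.89) = -6.992%, loss ≈ 21965 × 6.992/100 ≈ 1536.
Year 2013: gap = -1.9 × (8.99 - 3.89) = -9.69%, loss ≈ 21965 × 9.69/100 ≈ 2128.
Year 2014: gap = -1.9 × (5.42 - 3.89) = -2.907%, loss ≈ 21965 × 2.907/100 ≈ 639.
Year 2015: gap = -1.9 × (8.07 - 3.89) = -7.942%, loss ≈ 21965 × 7.942/100 ≈ 1744.
Total lost output = 1536 + 2128 + 639 + 1744 = 6047 billion.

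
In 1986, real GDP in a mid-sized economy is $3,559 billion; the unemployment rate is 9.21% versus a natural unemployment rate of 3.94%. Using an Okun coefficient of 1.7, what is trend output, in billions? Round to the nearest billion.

Unemployment gap = 9.21 - 3.94 = 5.27 points, so output gap = -1.7 × 5.27 = -8.959%.
Since Y = Y* × (1 + gap/100), Y* = 3559/0.91041 ≈ 3909 billion.

$3,909 billion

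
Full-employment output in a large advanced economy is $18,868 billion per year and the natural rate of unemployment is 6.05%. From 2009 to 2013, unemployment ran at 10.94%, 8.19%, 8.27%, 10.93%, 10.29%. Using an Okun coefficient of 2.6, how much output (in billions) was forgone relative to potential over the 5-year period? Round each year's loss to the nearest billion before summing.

Year 2009: gap = -2.6 × (10.94 - 6.05) = -12.714%, loss ≈ 18868 × 12.714/100 ≈ 2399.
Year 2010: gap = -2.6 × (8.19 - 6.05) = -5.564%, loss ≈ 18868 × 5.564/100 ≈ 1050.
Year 2011: gap = -2.6 × (8.27 - 6.05) = -5.772%, loss ≈ 18868 × 5.772/100 ≈ 1089.
Year 2012: gap = -2.6 × (10.93 - 6.05) = -12.688%, loss ≈ 18868 × 12.688/100 ≈ 2394.
Year 2013: gap = -2.6 × (10.29 - 6.05) = -11.024%, loss ≈ 18868 × 11.024/100 ≈ 2080.
Total lost output = 2399 + 1050 + 1089 + 2394 + 2080 = 9012 billion.

$9,012 billion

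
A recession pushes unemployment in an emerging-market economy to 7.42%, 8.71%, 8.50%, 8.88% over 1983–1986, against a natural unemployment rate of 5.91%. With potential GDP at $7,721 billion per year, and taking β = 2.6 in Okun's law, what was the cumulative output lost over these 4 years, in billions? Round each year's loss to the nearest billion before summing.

$1,981 billion

Year 1983: gap = -2.6 × (7.42 - 5.91) = -3.926%, loss ≈ 7721 × 3.926/100 ≈ 303.
Year 1984: gap = -2.6 × (8.71 - 5.91) = -7.28%, loss ≈ 7721 × 7.28/100 ≈ 562.
Year 1985: gap = -2.6 × (8.5 - 5.91) = -6.734%, loss ≈ 7721 × 6.734/100 ≈ 520.
Year 1986: gap = -2.6 × (8.88 - 5.91) = -7.722%, loss ≈ 7721 × 7.722/100 ≈ 596.
Total lost output = 303 + 562 + 520 + 596 = 1981 billion.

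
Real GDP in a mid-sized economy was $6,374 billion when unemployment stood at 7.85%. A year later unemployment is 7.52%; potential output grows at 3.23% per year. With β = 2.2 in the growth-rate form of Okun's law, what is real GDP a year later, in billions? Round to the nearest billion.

Δu = 7.52 - 7.85 = -0.33 points.
Okun's law (growth form): g_Y = g_Y* - β × Δu = 3.23 - 2.2 × (-0.33) = 3.23 + 0.726 = 3.956%.
Real GDP in the next year = 6374 × (1 + 3.956/100) = 6374 × 1.03956 ≈ 6626 billion.

$6,626 billion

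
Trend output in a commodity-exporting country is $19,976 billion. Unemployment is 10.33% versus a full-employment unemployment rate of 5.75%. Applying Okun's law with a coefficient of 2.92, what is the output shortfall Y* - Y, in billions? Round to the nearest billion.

$2,672 billion

Output gap = -2.92 × (10.33 - 5.75) = -2.92 × 4.58 = -13.3736%.
Actual GDP ≈ 19976 × 0.866264 ≈ 17304 billion, so the shortfall is 19976 - 17304 = 2672 billion.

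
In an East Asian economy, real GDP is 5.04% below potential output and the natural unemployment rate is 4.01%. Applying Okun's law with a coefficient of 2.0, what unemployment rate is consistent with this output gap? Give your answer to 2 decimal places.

6.53%

From Okun's law, u - u* = -(output gap)/β = -(-5.04)/2.0 = 2.52 points.
So u = 4.01 + 2.52 = 6.53%.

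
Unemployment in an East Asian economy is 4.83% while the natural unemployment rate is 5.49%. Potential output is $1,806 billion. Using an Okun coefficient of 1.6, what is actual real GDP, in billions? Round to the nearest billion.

Unemployment gap = 4.83 - 5.49 = -0.66 points, so the output gap is -1.6 × (-0.66) = 1.056%.
Actual GDP = 1806 × (1 + 1.056/100) = 1806 × 1.01056 ≈ 1825 billion.

$1,825 billion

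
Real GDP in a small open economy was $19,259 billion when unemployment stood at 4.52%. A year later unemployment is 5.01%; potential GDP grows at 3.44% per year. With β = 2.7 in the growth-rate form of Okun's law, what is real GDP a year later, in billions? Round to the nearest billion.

Δu = 5.01 - 4.52 = 0.49 points.
Okun's law (growth form): g_Y = g_Y* - β × Δu = 3.44 - 2.7 × (0.49) = 3.44 - 1.323 = 2.117%.
Real GDP in the next year = 19259 × (1 + 2.117/100) = 19259 × 1.02117 ≈ 19667 billion.

$19,667 billion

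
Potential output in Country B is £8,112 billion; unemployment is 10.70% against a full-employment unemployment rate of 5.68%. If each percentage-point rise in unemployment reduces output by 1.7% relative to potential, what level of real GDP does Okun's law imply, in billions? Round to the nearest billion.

£7,420 billion

Unemployment gap = 10.7 - 5.68 = 5.02 points, so the output gap is -1.7 × 5.02 = -8.534%.
Actual GDP = 8112 × (1 - 8.534/100) = 8112 × 0.91466 ≈ 7420 billion.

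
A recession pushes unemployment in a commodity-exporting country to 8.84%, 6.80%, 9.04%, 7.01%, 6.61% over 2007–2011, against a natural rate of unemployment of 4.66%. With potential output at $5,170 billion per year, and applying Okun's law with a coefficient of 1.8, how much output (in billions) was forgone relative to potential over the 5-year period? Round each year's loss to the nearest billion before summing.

$1,396 billion

Year 2007: gap = -1.8 × (8.84 - 4.66) = -7.524%, loss ≈ 5170 × 7.524/100 ≈ 389.
Year 2008: gap = -1.8 × (6.8 - 4.66) = -3.852%, loss ≈ 5170 × 3.852/100 ≈ 199.
Year 2009: gap = -1.8 × (9.04 - 4.66) = -7.884%, loss ≈ 5170 × 7.884/100 ≈ 408.
Year 2010: gap = -1.8 × (7.01 - 4.66) = -4.23%, loss ≈ 5170 × 4.23/100 ≈ 219.
Year 2011: gap = -1.8 × (6.61 - 4.66) = -3.51%, loss ≈ 5170 × 3.51/100 ≈ 181.
Total lost output = 389 + 199 + 408 + 219 + 181 = 1396 billion.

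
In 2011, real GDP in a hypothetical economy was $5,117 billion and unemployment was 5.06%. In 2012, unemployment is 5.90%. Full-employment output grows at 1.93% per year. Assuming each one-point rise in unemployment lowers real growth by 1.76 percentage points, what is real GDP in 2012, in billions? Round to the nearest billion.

Δu = 5.9 - 5.06 = 0.84 points.
Okun's law (growth form): g_Y = g_Y* - β × Δu = 1.93 - 1.76 × (0.84) = 1.93 - 1.4784 = 0.4516%.
Real GDP in the next year = 5117 × (1 + 0.4516/100) = 5117 × 1.004516 ≈ 5140 billion.

$5,140 billion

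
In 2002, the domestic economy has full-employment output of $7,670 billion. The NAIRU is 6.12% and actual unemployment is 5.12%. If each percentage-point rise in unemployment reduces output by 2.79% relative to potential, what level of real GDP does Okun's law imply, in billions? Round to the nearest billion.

Unemployment gap = 5.12 - 6.12 = -1 point, so the output gap is -2.79 × (-1) = 2.79%.
Actual GDP = 7670 × (1 + 2.79/100) = 7670 × 1.0279 ≈ 7884 billion.

$7,884 billion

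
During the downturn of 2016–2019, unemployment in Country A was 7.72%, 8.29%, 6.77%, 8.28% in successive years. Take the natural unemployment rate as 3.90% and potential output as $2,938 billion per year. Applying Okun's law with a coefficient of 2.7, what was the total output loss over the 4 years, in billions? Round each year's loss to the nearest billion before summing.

$1,226 billion

Year 2016: gap = -2.7 × (7.72 - 3.9) = -10.314%, loss ≈ 2938 × 10.314/100 ≈ 303.
Year 2017: gap = -2.7 × (8.29 - 3.9) = -11.853%, loss ≈ 2938 × 11.853/100 ≈ 348.
Year 2018: gap = -2.7 × (6.77 - 3.9) = -7.749%, loss ≈ 2938 × 7.749/100 ≈ 228.
Year 2019: gap = -2.7 × (8.28 - 3.9) = -11.826%, loss ≈ 2938 × 11.826/100 ≈ 347.
Total lost output = 303 + 348 + 228 + 347 = 1226 billion.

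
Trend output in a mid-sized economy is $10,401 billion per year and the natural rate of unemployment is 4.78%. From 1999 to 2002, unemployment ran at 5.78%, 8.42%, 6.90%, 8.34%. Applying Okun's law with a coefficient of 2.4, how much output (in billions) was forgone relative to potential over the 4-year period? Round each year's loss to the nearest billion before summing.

Year 1999: gap = -2.4 × (5.78 - 4.78) = -2.4%, loss ≈ 10401 × 2.4/100 ≈ 250.
Year 2000: gap = -2.4 × (8.42 - 4.78) = -8.736%, loss ≈ 10401 × 8.736/100 ≈ 909.
Year 2001: gap = -2.4 × (6.9 - 4.78) = -5.088%, loss ≈ 10401 × 5.088/100 ≈ 529.
Year 2002: gap = -2.4 × (8.34 - 4.78) = -8.544%, loss ≈ 10401 × 8.544/100 ≈ 889.
Total lost output = 250 + 909 + 529 + 889 = 2577 billion.

$2,577 billion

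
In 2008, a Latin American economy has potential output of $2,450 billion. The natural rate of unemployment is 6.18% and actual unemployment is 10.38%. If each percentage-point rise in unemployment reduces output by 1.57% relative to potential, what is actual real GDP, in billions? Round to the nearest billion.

Unemployment gap = 10.38 - 6.18 = 4.2 points, so the output gap is -1.57 × 4.2 = -6.594%.
Actual GDP = 2450 × (1 - 6.594/100) = 2450 × 0.93406 ≈ 2288 billion.

$2,288 billion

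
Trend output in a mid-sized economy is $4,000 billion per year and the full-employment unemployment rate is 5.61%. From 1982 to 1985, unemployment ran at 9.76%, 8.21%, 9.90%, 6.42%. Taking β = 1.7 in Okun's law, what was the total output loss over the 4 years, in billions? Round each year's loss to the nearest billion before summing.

Year 1982: gap = -1.7 × (9.76 - 5.61) = -7.055%, loss ≈ 4000 × 7.055/100 ≈ 282.
Year 1983: gap = -1.7 × (8.21 - 5.61) = -4.42%, loss ≈ 4000 × 4.42/100 ≈ 177.
Year 1984: gap = -1.7 × (9.9 - 5.61) = -7.293%, loss ≈ 4000 × 7.293/100 ≈ 292.
Year 1985: gap = -1.7 × (6.42 - 5.61) = -1.377%, loss ≈ 4000 × 1.377/100 ≈ 55.
Total lost output = 282 + 177 + 292 + 55 = 806 billion.

$806 billion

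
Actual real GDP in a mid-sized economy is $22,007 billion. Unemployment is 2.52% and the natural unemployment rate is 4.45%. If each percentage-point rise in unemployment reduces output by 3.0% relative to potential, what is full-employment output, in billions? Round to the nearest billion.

$20,803 billion

Unemployment gap = 2.52 - 4.45 = -1.93 points, so output gap = -3 × (-1.93) = 5.79%.
Since Y = Y* × (1 + gap/100), Y* = 22007/1.0579 ≈ 20803 billion.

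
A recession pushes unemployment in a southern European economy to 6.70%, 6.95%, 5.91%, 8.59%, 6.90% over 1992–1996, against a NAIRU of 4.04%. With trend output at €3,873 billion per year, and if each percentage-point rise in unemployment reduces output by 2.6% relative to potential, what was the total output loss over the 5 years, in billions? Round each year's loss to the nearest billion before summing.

€1,495 billion

Year 1992: gap = -2.6 × (6.7 - 4.04) = -6.916%, loss ≈ 3873 × 6.916/100 ≈ 268.
Year 1993: gap = -2.6 × (6.95 - 4.04) = -7.566%, loss ≈ 3873 × 7.566/100 ≈ 293.
Year 1994: gap = -2.6 × (5.91 - 4.04) = -4.862%, loss ≈ 3873 × 4.862/100 ≈ 188.
Year 1995: gap = -2.6 × (8.59 - 4.04) = -11.83%, loss ≈ 3873 × 11.83/100 ≈ 458.
Year 1996: gap = -2.6 × (6.9 - 4.04) = -7.436%, loss ≈ 3873 × 7.436/100 ≈ 288.
Total lost output = 268 + 293 + 188 + 458 + 288 = 1495 billion.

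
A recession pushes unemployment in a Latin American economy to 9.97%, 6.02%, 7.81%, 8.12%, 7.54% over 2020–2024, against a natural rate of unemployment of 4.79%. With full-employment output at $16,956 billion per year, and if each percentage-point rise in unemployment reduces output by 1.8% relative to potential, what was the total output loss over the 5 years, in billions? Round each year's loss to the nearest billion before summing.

Year 2020: gap = -1.8 × (9.97 - 4.79) = -9.324%, loss ≈ 16956 × 9.324/100 ≈ 1581.
Year 2021: gap = -1.8 × (6.02 - 4.79) = -2.214%, loss ≈ 16956 × 2.214/100 ≈ 375.
Year 2022: gap = -1.8 × (7.81 - 4.79) = -5.436%, loss ≈ 16956 × 5.436/100 ≈ 922.
Year 2023: gap = -1.8 × (8.12 - 4.79) = -5.994%, loss ≈ 16956 × 5.994/100 ≈ 1016.
Year 2024: gap = -1.8 × (7.54 - 4.79) = -4.95%, loss ≈ 16956 × 4.95/100 ≈ 839.
Total lost output = 1581 + 375 + 922 + 1016 + 839 = 4733 billion.

$4,733 billion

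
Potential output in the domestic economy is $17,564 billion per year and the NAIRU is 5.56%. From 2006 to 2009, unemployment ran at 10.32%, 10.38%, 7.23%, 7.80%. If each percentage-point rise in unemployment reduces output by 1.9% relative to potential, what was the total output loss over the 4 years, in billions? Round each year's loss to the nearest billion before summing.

Year 2006: gap = -1.9 × (10.32 - 5.56) = -9.044%, loss ≈ 17564 × 9.044/100 ≈ 1588.
Year 2007: gap = -1.9 × (10.38 - 5.56) = -9.158%, loss ≈ 17564 × 9.158/100 ≈ 1609.
Year 2008: gap = -1.9 × (7.23 - 5.56) = -3.173%, loss ≈ 17564 × 3.173/100 ≈ 557.
Year 2009: gap = -1.9 × (7.8 - 5.56) = -4.256%, loss ≈ 17564 × 4.256/100 ≈ 748.
Total lost output = 1588 + 1609 + 557 + 748 = 4502 billion.

$4,502 billion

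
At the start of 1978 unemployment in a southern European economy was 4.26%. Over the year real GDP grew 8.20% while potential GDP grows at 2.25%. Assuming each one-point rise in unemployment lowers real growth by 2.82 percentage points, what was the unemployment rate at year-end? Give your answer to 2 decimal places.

2.15%

Growth-rate Okun's law: g_Y = g_Y* - β × Δu, so Δu = (g_Y* - g_Y)/β.
Δu = (2.25 - 8.2)/2.82 = -5.95/2.82 = -2.11 percentage points.
Year-end unemployment = 4.26 - 2.11 = 2.15%.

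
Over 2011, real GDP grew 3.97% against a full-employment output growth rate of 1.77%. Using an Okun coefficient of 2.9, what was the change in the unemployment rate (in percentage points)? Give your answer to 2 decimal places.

-0.76 percentage points

Growth-rate Okun's law: g_Y = g_Y* - β × Δu, so Δu = (g_Y* - g_Y)/β.
Δu = (1.77 - 3.97)/2.9 = -2.2/2.9 = -0.76 percentage points.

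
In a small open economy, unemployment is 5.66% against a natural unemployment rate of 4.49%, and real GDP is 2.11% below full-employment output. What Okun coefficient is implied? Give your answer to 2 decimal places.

Okun's law: output gap = -β × (u - u*).
-2.11 = -β × (5.66 - 4.49) = -β × 1.17, so β = 2.11/1.17 = 1.80.

β ≈ 1.80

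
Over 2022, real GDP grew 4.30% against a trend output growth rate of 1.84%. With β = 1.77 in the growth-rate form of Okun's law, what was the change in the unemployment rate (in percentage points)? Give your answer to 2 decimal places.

Growth-rate Okun's law: g_Y = g_Y* - β × Δu, so Δu = (g_Y* - g_Y)/β.
Δu = (1.84 - 4.3)/1.77 = -2.46/1.77 = -1.39 percentage points.

-1.39 percentage points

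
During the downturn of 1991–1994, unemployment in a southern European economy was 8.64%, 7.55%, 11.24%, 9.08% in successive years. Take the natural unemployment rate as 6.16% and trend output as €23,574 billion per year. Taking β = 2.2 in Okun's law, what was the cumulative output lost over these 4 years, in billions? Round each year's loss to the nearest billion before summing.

Year 1991: gap = -2.2 × (8.64 - 6.16) = -5.456%, loss ≈ 23574 × 5.456/100 ≈ 1286.
Year 1992: gap = -2.2 × (7.55 - 6.16) = -3.058%, loss ≈ 23574 × 3.058/100 ≈ 721.
Year 1993: gap = -2.2 × (11.24 - 6.16) = -11.176%, loss ≈ 23574 × 11.176/100 ≈ 2635.
Year 1994: gap = -2.2 × (9.08 - 6.16) = -6.424%, loss ≈ 23574 × 6.424/100 ≈ 1514.
Total lost output = 1286 + 721 + 2635 + 1514 = 6156 billion.

€6,156 billion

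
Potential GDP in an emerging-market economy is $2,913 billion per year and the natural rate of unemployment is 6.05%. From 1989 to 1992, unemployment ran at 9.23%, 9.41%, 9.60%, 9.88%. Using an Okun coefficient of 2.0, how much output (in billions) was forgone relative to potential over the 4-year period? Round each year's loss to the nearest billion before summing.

$811 billion

Year 1989: gap = -2.0 × (9.23 - 6.05) = -6.36%, loss ≈ 2913 × 6.36/100 ≈ 185.
Year 1990: gap = -2.0 × (9.41 - 6.05) = -6.72%, loss ≈ 2913 × 6.72/100 ≈ 196.
Year 1991: gap = -2.0 × (9.6 - 6.05) = -7.1%, loss ≈ 2913 × 7.1/100 ≈ 207.
Year 1992: gap = -2.0 × (9.88 - 6.05) = -7.66%, loss ≈ 2913 × 7.66/100 ≈ 223.
Total lost output = 185 + 196 + 207 + 223 = 811 billion.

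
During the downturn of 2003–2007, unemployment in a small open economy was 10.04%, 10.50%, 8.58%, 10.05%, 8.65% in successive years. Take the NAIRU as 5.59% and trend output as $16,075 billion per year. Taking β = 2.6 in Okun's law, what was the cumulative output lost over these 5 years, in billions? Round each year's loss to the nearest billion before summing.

$8,305 billion

Year 2003: gap = -2.6 × (10.04 - 5.59) = -11.57%, loss ≈ 16075 × 11.57/100 ≈ 1860.
Year 2004: gap = -2.6 × (10.5 - 5.59) = -12.766%, loss ≈ 16075 × 12.766/100 ≈ 2052.
Year 2005: gap = -2.6 × (8.58 - 5.59) = -7.774%, loss ≈ 16075 × 7.774/100 ≈ 1250.
Year 2006: gap = -2.6 × (10.05 - 5.59) = -11.596%, loss ≈ 16075 × 11.596/100 ≈ 1864.
Year 2007: gap = -2.6 × (8.65 - 5.59) = -7.956%, loss ≈ 16075 × 7.956/100 ≈ 1279.
Total lost output = 1860 + 2052 + 1250 + 1864 + 1279 = 8305 billion.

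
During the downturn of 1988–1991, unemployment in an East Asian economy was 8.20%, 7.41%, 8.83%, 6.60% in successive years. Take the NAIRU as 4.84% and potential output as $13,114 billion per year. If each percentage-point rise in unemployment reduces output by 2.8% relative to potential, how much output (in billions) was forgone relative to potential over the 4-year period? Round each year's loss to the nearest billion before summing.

Year 1988: gap = -2.8 × (8.2 - 4.84) = -9.408%, loss ≈ 13114 × 9.408/100 ≈ 1234.
Year 1989: gap = -2.8 × (7.41 - 4.84) = -7.196%, loss ≈ 13114 × 7.196/100 ≈ 944.
Year 1990: gap = -2.8 × (8.83 - 4.84) = -11.172%, loss ≈ 13114 × 11.172/100 ≈ 1465.
Year 1991: gap = -2.8 × (6.6 - 4.84) = -4.928%, loss ≈ 13114 × 4.928/100 ≈ 646.
Total lost output = 1234 + 944 + 1465 + 646 = 4289 billion.

$4,289 billion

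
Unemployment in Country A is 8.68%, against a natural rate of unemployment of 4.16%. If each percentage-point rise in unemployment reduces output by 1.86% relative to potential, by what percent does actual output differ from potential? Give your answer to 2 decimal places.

The unemployment gap is 8.68 - 4.16 = 4.52 percentage points.
Okun's law gives an output gap of -1.86 × 4.52 = -8.4072%, i.e. 8.41% below potential.

-8.41%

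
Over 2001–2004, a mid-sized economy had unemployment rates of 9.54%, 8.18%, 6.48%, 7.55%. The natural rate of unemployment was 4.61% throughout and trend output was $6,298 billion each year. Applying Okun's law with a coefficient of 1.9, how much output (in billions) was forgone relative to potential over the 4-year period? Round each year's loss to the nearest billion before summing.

Year 2001: gap = -1.9 × (9.54 - 4.61) = -9.367%, loss ≈ 6298 × 9.367/100 ≈ 590.
Year 2002: gap = -1.9 × (8.18 - 4.61) = -6.783%, loss ≈ 6298 × 6.783/100 ≈ 427.
Year 2003: gap = -1.9 × (6.48 - 4.61) = -3.553%, loss ≈ 6298 × 3.553/100 ≈ 224.
Year 2004: gap = -1.9 × (7.55 - 4.61) = -5.586%, loss ≈ 6298 × 5.586/100 ≈ 352.
Total lost output = 590 + 427 + 224 + 352 = 1593 billion.

$1,593 billion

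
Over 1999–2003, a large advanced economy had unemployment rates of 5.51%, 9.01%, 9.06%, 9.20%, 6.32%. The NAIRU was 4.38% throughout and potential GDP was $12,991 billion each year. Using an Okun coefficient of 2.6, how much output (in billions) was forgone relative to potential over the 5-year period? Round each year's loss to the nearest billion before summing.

Year 1999: gap = -2.6 × (5.51 - 4.38) = -2.938%, loss ≈ 12991 × 2.938/100 ≈ 382.
Year 2000: gap = -2.6 × (9.01 - 4.38) = -12.038%, loss ≈ 12991 × 12.038/100 ≈ 1564.
Year 2001: gap = -2.6 × (9.06 - 4.38) = -12.168%, loss ≈ 12991 × 12.168/100 ≈ 1581.
Year 2002: gap = -2.6 × (9.2 - 4.38) = -12.532%, loss ≈ 12991 × 12.532/100 ≈ 1628.
Year 2003: gap = -2.6 × (6.32 - 4.38) = -5.044%, loss ≈ 12991 × 5.044/100 ≈ 655.
Total lost output = 382 + 1564 + 1581 + 1628 + 655 = 5810 billion.

$5,810 billion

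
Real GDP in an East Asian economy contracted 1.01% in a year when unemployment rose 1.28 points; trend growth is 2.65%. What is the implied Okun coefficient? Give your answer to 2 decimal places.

Growth form: g_Y = g_Y* - β × Δu, so β = (g_Y* - g_Y)/Δu.
β = (2.65 + 1.01)/1.28 = 3.66/1.28 = 2.86.

β ≈ 2.86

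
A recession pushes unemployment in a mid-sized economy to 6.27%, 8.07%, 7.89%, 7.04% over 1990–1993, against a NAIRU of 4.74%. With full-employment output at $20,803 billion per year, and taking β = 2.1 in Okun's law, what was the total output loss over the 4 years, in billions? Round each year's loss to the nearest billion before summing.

$4,504 billion

Year 1990: gap = -2.1 × (6.27 - 4.74) = -3.213%, loss ≈ 20803 × 3.213/100 ≈ 668.
Year 1991: gap = -2.1 × (8.07 - 4.74) = -6.993%, loss ≈ 20803 × 6.993/100 ≈ 1455.
Year 1992: gap = -2.1 × (7.89 - 4.74) = -6.615%, loss ≈ 20803 × 6.615/100 ≈ 1376.
Year 1993: gap = -2.1 × (7.04 - 4.74) = -4.83%, loss ≈ 20803 × 4.83/100 ≈ 1005.
Total lost output = 668 + 1455 + 1376 + 1005 = 4504 billion.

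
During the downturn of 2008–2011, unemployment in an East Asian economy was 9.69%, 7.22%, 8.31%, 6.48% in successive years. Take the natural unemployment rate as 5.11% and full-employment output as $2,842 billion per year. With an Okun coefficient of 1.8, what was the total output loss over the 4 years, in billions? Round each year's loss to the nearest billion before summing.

Year 2008: gap = -1.8 × (9.69 - 5.11) = -8.244%, loss ≈ 2842 × 8.244/100 ≈ 234.
Year 2009: gap = -1.8 × (7.22 - 5.11) = -3.798%, loss ≈ 2842 × 3.798/100 ≈ 108.
Year 2010: gap = -1.8 × (8.31 - 5.11) = -5.76%, loss ≈ 2842 × 5.76/100 ≈ 164.
Year 2011: gap = -1.8 × (6.48 - 5.11) = -2.466%, loss ≈ 2842 × 2.466/100 ≈ 70.
Total lost output = 234 + 108 + 164 + 70 = 576 billion.

$576 billion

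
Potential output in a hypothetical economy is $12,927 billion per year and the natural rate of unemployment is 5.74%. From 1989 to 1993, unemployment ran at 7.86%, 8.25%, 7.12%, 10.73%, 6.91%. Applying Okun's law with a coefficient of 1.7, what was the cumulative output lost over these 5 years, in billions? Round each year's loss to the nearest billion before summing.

Year 1989: gap = -1.7 × (7.86 - 5.74) = -3.604%, loss ≈ 12927 × 3.604/100 ≈ 466.
Year 1990: gap = -1.7 × (8.25 - 5.74) = -4.267%, loss ≈ 12927 × 4.267/100 ≈ 552.
Year 1991: gap = -1.7 × (7.12 - 5.74) = -2.346%, loss ≈ 12927 × 2.346/100 ≈ 303.
Year 1992: gap = -1.7 × (10.73 - 5.74) = -8.483%, loss ≈ 12927 × 8.483/100 ≈ 1097.
Year 1993: gap = -1.7 × (6.91 - 5.74) = -1.989%, loss ≈ 12927 × 1.989/100 ≈ 257.
Total lost output = 466 + 552 + 303 + 1097 + 257 = 2675 billion.

$2,675 billion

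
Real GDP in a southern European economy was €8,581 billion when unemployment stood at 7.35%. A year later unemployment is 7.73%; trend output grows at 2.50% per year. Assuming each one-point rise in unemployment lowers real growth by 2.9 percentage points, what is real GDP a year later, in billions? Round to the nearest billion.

€8,701 billion

Δu = 7.73 - 7.35 = 0.38 points.
Okun's law (growth form): g_Y = g_Y* - β × Δu = 2.50 - 2.9 × (0.38) = 2.5 - 1.102 = 1.398%.
Real GDP in the next year = 8581 × (1 + 1.398/100) = 8581 × 1.01398 ≈ 8701 billion.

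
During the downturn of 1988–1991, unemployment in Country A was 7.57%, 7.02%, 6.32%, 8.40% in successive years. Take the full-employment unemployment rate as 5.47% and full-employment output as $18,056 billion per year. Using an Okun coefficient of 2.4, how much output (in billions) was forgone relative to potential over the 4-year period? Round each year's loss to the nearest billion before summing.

$3,220 billion

Year 1988: gap = -2.4 × (7.57 - 5.47) = -5.04%, loss ≈ 18056 × 5.04/100 ≈ 910.
Year 1989: gap = -2.4 × (7.02 - 5.47) = -3.72%, loss ≈ 18056 × 3.72/100 ≈ 672.
Year 1990: gap = -2.4 × (6.32 - 5.47) = -2.04%, loss ≈ 18056 × 2.04/100 ≈ 368.
Year 1991: gap = -2.4 × (8.4 - 5.47) = -7.032%, loss ≈ 18056 × 7.032/100 ≈ 1270.
Total lost output = 910 + 672 + 368 + 1270 = 3220 billion.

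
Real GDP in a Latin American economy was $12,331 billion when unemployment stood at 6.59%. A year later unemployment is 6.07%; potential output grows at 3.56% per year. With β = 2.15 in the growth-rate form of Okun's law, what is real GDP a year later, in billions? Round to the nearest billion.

$12,908 billion

Δu = 6.07 - 6.59 = -0.52 points.
Okun's law (growth form): g_Y = g_Y* - β × Δu = 3.56 - 2.15 × (-0.52) = 3.56 + 1.118 = 4.678%.
Real GDP in the next year = 12331 × (1 + 4.678/100) = 12331 × 1.04678 ≈ 12908 billion.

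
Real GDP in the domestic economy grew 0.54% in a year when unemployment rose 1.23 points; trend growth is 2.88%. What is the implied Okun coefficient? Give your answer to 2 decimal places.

β ≈ 1.90

Growth form: g_Y = g_Y* - β × Δu, so β = (g_Y* - g_Y)/Δu.
β = (2.88 - 0.54)/1.23 = 2.34/1.23 = 1.90.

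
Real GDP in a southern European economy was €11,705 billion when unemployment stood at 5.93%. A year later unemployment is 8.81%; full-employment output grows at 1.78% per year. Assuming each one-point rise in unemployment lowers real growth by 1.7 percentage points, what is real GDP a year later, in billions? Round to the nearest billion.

€11,340 billion

Δu = 8.81 - 5.93 = 2.88 points.
Okun's law (growth form): g_Y = g_Y* - β × Δu = 1.78 - 1.7 × (2.88) = 1.78 - 4.896 = -3.116%.
Real GDP in the next year = 11705 × (1 - 3.116/100) = 11705 × 0.96884 ≈ 11340 billion.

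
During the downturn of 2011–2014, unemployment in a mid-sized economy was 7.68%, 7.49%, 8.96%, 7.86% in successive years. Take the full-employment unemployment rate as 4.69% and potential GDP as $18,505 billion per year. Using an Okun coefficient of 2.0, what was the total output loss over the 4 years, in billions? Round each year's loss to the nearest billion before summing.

$4,896 billion

Year 2011: gap = -2.0 × (7.68 - 4.69) = -5.98%, loss ≈ 18505 × 5.98/100 ≈ 1107.
Year 2012: gap = -2.0 × (7.49 - 4.69) = -5.6%, loss ≈ 18505 × 5.6/100 ≈ 1036.
Year 2013: gap = -2.0 × (8.96 - 4.69) = -8.54%, loss ≈ 18505 × 8.54/100 ≈ 1580.
Year 2014: gap = -2.0 × (7.86 - 4.69) = -6.34%, loss ≈ 18505 × 6.34/100 ≈ 1173.
Total lost output = 1107 + 1036 + 1580 + 1173 = 4896 billion.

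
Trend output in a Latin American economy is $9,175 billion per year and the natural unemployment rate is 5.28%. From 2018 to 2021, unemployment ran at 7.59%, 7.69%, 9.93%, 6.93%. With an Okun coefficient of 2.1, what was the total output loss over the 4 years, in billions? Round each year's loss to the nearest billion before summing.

$2,123 billion

Year 2018: gap = -2.1 × (7.59 - 5.28) = -4.851%, loss ≈ 9175 × 4.851/100 ≈ 445.
Year 2019: gap = -2.1 × (7.69 - 5.28) = -5.061%, loss ≈ 9175 × 5.061/100 ≈ 464.
Year 2020: gap = -2.1 × (9.93 - 5.28) = -9.765%, loss ≈ 9175 × 9.765/100 ≈ 896.
Year 2021: gap = -2.1 × (6.93 - 5.28) = -3.465%, loss ≈ 9175 × 3.465/100 ≈ 318.
Total lost output = 445 + 464 + 896 + 318 = 2123 billion.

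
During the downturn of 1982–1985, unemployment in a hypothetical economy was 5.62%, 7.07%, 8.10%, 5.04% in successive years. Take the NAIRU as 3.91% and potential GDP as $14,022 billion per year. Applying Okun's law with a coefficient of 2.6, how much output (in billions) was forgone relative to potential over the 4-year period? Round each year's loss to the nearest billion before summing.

Year 1982: gap = -2.6 × (5.62 - 3.91) = -4.446%, loss ≈ 14022 × 4.446/100 ≈ 623.
Year 1983: gap = -2.6 × (7.07 - 3.91) = -8.216%, loss ≈ 14022 × 8.216/100 ≈ 1152.
Year 1984: gap = -2.6 × (8.1 - 3.91) = -10.894%, loss ≈ 14022 × 10.894/100 ≈ 1528.
Year 1985: gap = -2.6 × (5.04 - 3.91) = -2.938%, loss ≈ 14022 × 2.938/100 ≈ 412.
Total lost output = 623 + 1152 + 1528 + 412 = 3715 billion.

$3,715 billion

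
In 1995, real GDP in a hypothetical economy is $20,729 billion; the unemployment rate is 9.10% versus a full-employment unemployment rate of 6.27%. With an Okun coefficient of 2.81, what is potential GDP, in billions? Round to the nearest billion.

Unemployment gap = 9.1 - 6.27 = 2.83 points, so output gap = -2.81 × 2.83 = -7.9523%.
Since Y = Y* × (1 + gap/100), Y* = 20729/0.920477 ≈ 22520 billion.

$22,520 billion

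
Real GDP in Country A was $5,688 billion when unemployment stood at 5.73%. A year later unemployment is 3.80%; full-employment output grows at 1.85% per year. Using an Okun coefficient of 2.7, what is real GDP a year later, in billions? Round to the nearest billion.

Δu = 3.8 - 5.73 = -1.93 points.
Okun's law (growth form): g_Y = g_Y* - β × Δu = 1.85 - 2.7 × (-1.93) = 1.85 + 5.211 = 7.061%.
Real GDP in the next year = 5688 × (1 + 7.061/100) = 5688 × 1.07061 ≈ 6090 billion.

$6,090 billion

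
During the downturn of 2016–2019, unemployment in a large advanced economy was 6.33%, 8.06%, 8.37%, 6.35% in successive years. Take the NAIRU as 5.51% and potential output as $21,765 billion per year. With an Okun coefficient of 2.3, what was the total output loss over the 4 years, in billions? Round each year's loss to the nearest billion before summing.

Year 2016: gap = -2.3 × (6.33 - 5.51) = -1.886%, loss ≈ 21765 × 1.886/100 ≈ 410.
Year 2017: gap = -2.3 × (8.06 - 5.51) = -5.865%, loss ≈ 21765 × 5.865/100 ≈ 1277.
Year 2018: gap = -2.3 × (8.37 - 5.51) = -6.578%, loss ≈ 21765 × 6.578/100 ≈ 1432.
Year 2019: gap = -2.3 × (6.35 - 5.51) = -1.932%, loss ≈ 21765 × 1.932/100 ≈ 420.
Total lost output = 410 + 1277 + 1432 + 420 = 3539 billion.

$3,539 billion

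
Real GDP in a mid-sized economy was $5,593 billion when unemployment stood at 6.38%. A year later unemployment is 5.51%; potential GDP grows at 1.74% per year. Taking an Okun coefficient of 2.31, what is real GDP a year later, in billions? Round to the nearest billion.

Δu = 5.51 - 6.38 = -0.87 points.
Okun's law (growth form): g_Y = g_Y* - β × Δu = 1.74 - 2.31 × (-0.87) = 1.74 + 2.0097 = 3.7497%.
Real GDP in the next year = 5593 × (1 + 3.7497/100) = 5593 × 1.037497 ≈ 5803 billion.

$5,803 billion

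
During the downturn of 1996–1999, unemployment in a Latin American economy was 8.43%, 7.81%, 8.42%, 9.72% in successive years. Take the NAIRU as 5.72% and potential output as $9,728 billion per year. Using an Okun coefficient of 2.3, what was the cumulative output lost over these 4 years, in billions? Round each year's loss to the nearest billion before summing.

Year 1996: gap = -2.3 × (8.43 - 5.72) = -6.233%, loss ≈ 9728 × 6.233/100 ≈ 606.
Year 1997: gap = -2.3 × (7.81 - 5.72) = -4.807%, loss ≈ 9728 × 4.807/100 ≈ 468.
Year 1998: gap = -2.3 × (8.42 - 5.72) = -6.21%, loss ≈ 9728 × 6.21/100 ≈ 604.
Year 1999: gap = -2.3 × (9.72 - 5.72) = -9.2%, loss ≈ 9728 × 9.2/100 ≈ 895.
Total lost output = 606 + 468 + 604 + 895 = 2573 billion.

$2,573 billion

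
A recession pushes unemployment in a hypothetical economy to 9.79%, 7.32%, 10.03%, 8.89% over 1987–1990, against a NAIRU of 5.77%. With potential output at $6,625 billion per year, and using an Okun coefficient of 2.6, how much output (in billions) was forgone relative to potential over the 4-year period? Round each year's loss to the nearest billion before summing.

$2,230 billion

Year 1987: gap = -2.6 × (9.79 - 5.77) = -10.452%, loss ≈ 6625 × 10.452/100 ≈ 692.
Year 1988: gap = -2.6 × (7.32 - 5.77) = -4.03%, loss ≈ 6625 × 4.03/100 ≈ 267.
Year 1989: gap = -2.6 × (10.03 - 5.77) = -11.076%, loss ≈ 6625 × 11.076/100 ≈ 734.
Year 1990: gap = -2.6 × (8.89 - 5.77) = -8.112%, loss ≈ 6625 × 8.112/100 ≈ 537.
Total lost output = 692 + 267 + 734 + 537 = 2230 billion.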